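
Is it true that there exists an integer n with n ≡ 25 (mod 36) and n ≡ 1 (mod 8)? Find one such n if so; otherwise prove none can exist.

Here gcd(36, 8) = 4, and both 25 and 1 leave remainder 1 mod 4, so the system is consistent.
In fact n = 25 itself already satisfies 25 mod 8 = 1.
Check: 25 mod 36 = 25, 25 mod 8 = 1. ✓

n = 25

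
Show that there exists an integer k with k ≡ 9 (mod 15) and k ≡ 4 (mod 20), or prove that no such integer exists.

Here gcd(15, 20) = 5, and both 9 and 4 leave remainder 4 mod 5, so the system is consistent.
Step through k = 9, 9 + 15, 9 + 2·15, …: the values 9, 24 reduce mod 20 to 9, 4. The value 24 hits 4.
Indeed 24 ≡ 9 (mod 15) and 24 ≡ 4 (mod 20).

k = 24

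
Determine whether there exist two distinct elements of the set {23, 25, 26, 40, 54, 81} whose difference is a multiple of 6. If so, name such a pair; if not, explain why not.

There is no such pair.

Residues mod 6: 23↦5, 25↦1, 26↦2, 40↦4, 54↦0, 81↦3.
All 6 residues are distinct, so no two elements differ by a multiple of 6.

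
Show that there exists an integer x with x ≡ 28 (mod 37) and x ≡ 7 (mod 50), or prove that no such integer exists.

gcd(37, 50) = 1, so the Chinese Remainder Theorem guarantees exactly one residue class mod 1850 satisfying both.
Any solution of the first congruence is x = 28 + 37t; substituting into the second, 37t ≡ 7 − 28 ≡ 29 (mod 50).
Since 37·23 = 851 = 17·50 + 1, the inverse of 37 mod 50 is 23.
Multiplying by 23: t ≡ 23·29 = 667 ≡ 17 (mod 50).
Taking t = 17 gives x = 28 + 37·17 = 657.
Indeed 657 ≡ 28 (mod 37) and 657 ≡ 7 (mod 50).

x = 657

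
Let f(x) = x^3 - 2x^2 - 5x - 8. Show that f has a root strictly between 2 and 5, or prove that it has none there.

f(2) = -18 and f(5) = 42, which have opposite signs.
As a polynomial, f is continuous on every closed interval.
By the Intermediate Value Theorem, f takes the value 0 somewhere in the open interval.

Yes, f has a root in the interval.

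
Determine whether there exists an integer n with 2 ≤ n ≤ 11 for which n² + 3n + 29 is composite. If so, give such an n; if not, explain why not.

At n = 4: 4² + 3·4 + 29 = 57 = 3·19, which is composite.

n = 4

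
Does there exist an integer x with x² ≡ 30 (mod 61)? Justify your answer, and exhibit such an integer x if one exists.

No, no such integer exists.

Apply Euler's criterion with the prime 61: 30 is a quadratic residue iff 30^30 ≡ 1 (mod 61), and a non-residue iff it is ≡ −1.
Squaring successively (mod 61): 30^2 = 900 ≡ 46; 30^4 ≡ 46² = 2116 ≡ 42; 30^8 ≡ 42² = 1764 ≡ 56; 30^16 ≡ 56² = 3136 ≡ 25.
Since 30 = 16 + 8 + 4 + 2, 30^30 ≡ 25 · 56 · 42 · 46; multiplying out mod 61: 25·56 = 1400 ≡ 58, then 58·42 = 2436 ≡ 57, then 57·46 = 2622 ≡ 60. Thus 30^30 ≡ 60 ≡ −1 (mod 61).
By Euler's criterion 30 is a quadratic non-residue mod 61: no x satisfies x² ≡ 30 (mod 61).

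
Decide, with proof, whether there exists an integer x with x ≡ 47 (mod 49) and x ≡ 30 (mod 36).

x = 390

gcd(49, 36) = 1, so the Chinese Remainder Theorem guarantees exactly one residue class mod 1764 satisfying both.
Write x = 47 + 49t and require 47 + 49t ≡ 30 (mod 36), i.e. 49t ≡ 19 (mod 36).
49 ≡ 13 (mod 36), so this reads 13t ≡ 19 (mod 36). Since 13·25 = 325 = 9·36 + 1, the inverse of 13 mod 36 is 25.
Multiplying by 25: t ≡ 25·19 = 475 ≡ 7 (mod 36).
Taking t = 7 gives x = 47 + 49·7 = 390.
Indeed 390 ≡ 47 (mod 49) and 390 ≡ 30 (mod 36).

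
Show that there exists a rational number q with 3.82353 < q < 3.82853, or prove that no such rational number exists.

Scale by 23: the interval becomes (87.94119, 88.05619), which contains the integer 88.
Dividing back, 3.82353 < 88/23 < 3.82853, and 88/23 is rational.

q = 88/23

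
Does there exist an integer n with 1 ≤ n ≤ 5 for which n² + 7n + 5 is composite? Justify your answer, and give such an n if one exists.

At n = 5: 5² + 7·5 + 5 = 65 = 5·13, which is composite.

n = 5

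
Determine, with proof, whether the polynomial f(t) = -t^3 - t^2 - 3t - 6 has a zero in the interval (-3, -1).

Such a root exists.

f(-3) = 21 and f(-1) = -3, which have opposite signs.
Since f is a polynomial it is continuous on [-3, -1].
By the Intermediate Value Theorem, f takes the value 0 somewhere in the open interval.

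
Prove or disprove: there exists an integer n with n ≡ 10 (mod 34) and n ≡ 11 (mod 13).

n = 180

gcd(34, 13) = 1, so the Chinese Remainder Theorem guarantees exactly one residue class mod 442 satisfying both.
Any solution of the first congruence is n = 10 + 34t; substituting into the second, 34t ≡ 11 − 10 ≡ 1 (mod 13).
34 ≡ 8 (mod 13), so this reads 8t ≡ 1 (mod 13). Invert 8 mod 13 by the Euclidean algorithm: 13 = 1·8 + 5, 8 = 1·5 + 3, 5 = 1·3 + 2, 3 = 1·2 + 1, 2 = 2·1 + 0; back-substituting, 1 = 3 − 1·2 = 3 − (5 − 1·3) = −5 + 2·3 = −5 + 2·(8 − 1·5) = 2·8 − 3·5 = 2·8 − 3·(13 − 1·8) = −3·13 + 5·8. Hence 8·5 ≡ 1, so 8⁻¹ ≡ 5 (mod 13).
Therefore t ≡ 5·1 = 5 (mod 13).
With t = 5: n = 10 + 34·5 = 180.
Verify: 180 = 5·34 + 10 and 180 = 13·13 + 11. ✓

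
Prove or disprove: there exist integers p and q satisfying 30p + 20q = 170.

p = 1, q = 7

Every value of 30p + 20q is a multiple of gcd(30, 20) = 10; since 10 ∣ 170, solutions exist.
Dividing through by 10 reduces the equation to 3p + 2q = 17.
Run the Euclidean algorithm on 3 and 2: 3 = 1·2 + 1, 2 = 2·1 + 0.
Unwinding: 1 = 3 − 1·2, i.e. 3·1 + 2·(-1) = 1.
Times 17: 3·17 + 2·(-17) = 17, so (17, -17) solves it.
Shifting by a multiple of (2, −3) keeps it a solution: p = 17 − 8·2 = 1, q = -17 + 8·3 = 7.
Check: 30·1 + 20·7 = 30 + 140 = 170. ✓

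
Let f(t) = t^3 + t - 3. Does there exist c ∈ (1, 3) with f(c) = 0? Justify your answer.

Yes, such a c exists.

f(1) = -1 and f(3) = 27, which have opposite signs.
Since f is a polynomial it is continuous on [1, 3].
By the Intermediate Value Theorem f must vanish at some point of (1, 3).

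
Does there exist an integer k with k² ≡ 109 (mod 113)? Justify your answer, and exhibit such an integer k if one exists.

Take k = 30. Then 30² = 900 = 7·113 + 109, so 30² ≡ 109 (mod 113).

k = 30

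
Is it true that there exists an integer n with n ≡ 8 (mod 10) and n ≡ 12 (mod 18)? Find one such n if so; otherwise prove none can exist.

gcd(10, 18) = 2. A simultaneous solution exists iff 8 ≡ 12 (mod 2); here 8 mod 2 = 0 = 12 mod 2, so it does.
The integers ≡ 8 (mod 10) are 8, 18, 28, 38, 48, …; their remainders mod 18 are 8, 0, 10, 2, 12, so n = 48 is the first that is ≡ 12 (mod 18).
Verify: 48 = 4·10 + 8 and 48 = 2·18 + 12. ✓

n = 48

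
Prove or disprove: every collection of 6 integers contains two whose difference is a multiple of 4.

There are exactly 4 possible remainders on division by 4.
Since 6 > 4, two of the 6 integers must share a residue class by the pigeonhole principle; call them a and b.
Then a ≡ b (mod 4), i.e. 4 ∣ (a − b).

Yes, this is always true.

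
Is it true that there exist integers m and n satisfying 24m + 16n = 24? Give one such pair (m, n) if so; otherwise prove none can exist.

m = 1, n = 0

Since gcd(24, 16) = 8 and 24 = 8·3, Bézout's identity guarantees a solution.
Dividing through by 8 reduces the equation to 3m + 2n = 3.
Run the Euclidean algorithm on 3 and 2: 3 = 1·2 + 1, 2 = 2·1 + 0.
Working back up the chain: 1 = 3 − 1·2. So 3·1 + 2·(-1) = 1.
Multiplying through by 3: m = 1·3 = 3, n = (-1)·3 = -3 is a solution.
Subtracting 1·2 from m and adding 1·3 to n gives the tidier solution (1, 0).
Check: 24·1 + 16·0 = 24 + 0 = 24. ✓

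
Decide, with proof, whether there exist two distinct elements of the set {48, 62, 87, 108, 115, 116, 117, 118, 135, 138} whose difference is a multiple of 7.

The pair (48, 62) works.

Reduce each element mod 7: 48↦6, 62↦6, 87↦3, 108↦3, 115↦3, 116↦4, 117↦5, 118↦6, 135↦2, 138↦5. The residue 6 repeats (at 48 and 62), and 62 − 48 = 14 = 2·7.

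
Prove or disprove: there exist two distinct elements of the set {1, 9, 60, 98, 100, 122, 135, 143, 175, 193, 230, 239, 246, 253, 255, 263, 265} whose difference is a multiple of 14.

The pair (1, 239) works.

1 mod 14 = 1 and 239 mod 14 = 1, so 239 − 1 = 238 = 17·14.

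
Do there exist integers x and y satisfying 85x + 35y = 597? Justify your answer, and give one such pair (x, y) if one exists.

gcd(85, 35) = 5, so every integer of the form 85x + 35y is a multiple of 5.
But 597 = 5·119 + 2, so 5 ∤ 597.
So the equation is unsolvable over ℤ.

No, no such integers exist.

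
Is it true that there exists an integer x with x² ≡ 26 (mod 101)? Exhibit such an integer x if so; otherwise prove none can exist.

No such integer exists.

101 is prime, so by Euler's criterion 26 is a square mod 101 iff 26^((101−1)/2) = 26^50 ≡ 1 (mod 101).
Repeated squaring mod 101: 26^2 = 676 ≡ 70; 26^4 ≡ 70² = 4900 ≡ 52; 26^8 ≡ 52² = 2704 ≡ 78; 26^16 ≡ 78² = 6084 ≡ 24; 26^32 ≡ 24² = 576 ≡ 71.
Since 50 = 32 + 16 + 2, 26^50 ≡ 71 · 24 · 70; multiplying out mod 101: 71·24 = 1704 ≡ 88, then 88·70 = 6160 ≡ 100. Thus 26^50 ≡ 100 ≡ −1 (mod 101).
The value −1 means 26 is a non-residue modulo 101, so x² ≡ 26 (mod 101) is impossible.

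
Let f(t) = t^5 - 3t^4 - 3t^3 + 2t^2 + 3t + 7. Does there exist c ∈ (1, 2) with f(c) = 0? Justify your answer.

f(1) = 7 and f(2) = -19, which have opposite signs.
f is continuous everywhere (it is a polynomial), in particular on [1, 2].
By the Intermediate Value Theorem f must vanish at some point of (1, 2).

Yes, such a c exists.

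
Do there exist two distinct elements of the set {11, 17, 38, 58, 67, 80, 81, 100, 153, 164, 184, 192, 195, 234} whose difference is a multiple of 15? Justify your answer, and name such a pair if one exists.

Two integers differ by a multiple of 15 exactly when they have the same residue mod 15. The residues are 11↦11, 17↦2, 38↦8, 58↦13, 67↦7, 80↦5, 81↦6, 100↦10, 153↦3, 164↦14, 184↦4, 192↦12, 195↦0, 234↦9.
No residue repeats among the 14 elements, so no pair has difference ≡ 0 (mod 15).

There is no such pair.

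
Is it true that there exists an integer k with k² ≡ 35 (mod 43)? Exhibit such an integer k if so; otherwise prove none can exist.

k = 32

Take k = 32. Then 32² = 1024 = 23·43 + 35, so 32² ≡ 35 (mod 43).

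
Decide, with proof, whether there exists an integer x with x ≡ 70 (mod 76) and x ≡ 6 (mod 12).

x = 222

The moduli are not coprime: gcd(76, 12) = 4. Compatibility requires 4 ∣ (6 − 70) = -64, which holds, so solutions exist.
List candidates x ≡ 70 (mod 76): 70, 146, 222. Modulo 12 these are 10, 2, 6; 222 gives 6 as required.
Verify: 222 = 2·76 + 70 and 222 = 18·12 + 6. ✓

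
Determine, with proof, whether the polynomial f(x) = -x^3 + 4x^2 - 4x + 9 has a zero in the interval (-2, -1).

No such root exists.

f(-2) = 41 and f(-1) = 18, both positive, so a sign-change argument is unavailable; we show f keeps this sign on the whole interval.
Substitute x = -1 − u, where 0 < u < 1 on the interval. Expanding, f(-1 − u) = u^3 + 7u^2 + 15u + 18.
All 4 nonzero coefficients of this polynomial in u are positive; hence for u > 0 the value is a sum of positive terms (the constant 18 among them).
Therefore f(x) > 0 throughout (-2, -1), and f has no zero there.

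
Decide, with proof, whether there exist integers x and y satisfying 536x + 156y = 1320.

x = 24, y = -74

Since gcd(536, 156) = 4 and 1320 = 4·330, Bézout's identity guarantees a solution.
Dividing through by 4 reduces the equation to 134x + 39y = 330.
Dividing repeatedly: 134 = 3·39 + 17, 39 = 2·17 + 5, 17 = 3·5 + 2, 5 = 2·2 + 1, 2 = 2·1 + 0.
Working back up the chain: 1 = 5 − 2·2 = 5 − 2·(17 − 3·5) = −2·17 + 7·5 = −2·17 + 7·(39 − 2·17) = 7·39 − 16·17 = 7·39 − 16·(134 − 3·39) = −16·134 + 55·39. So 134·(-16) + 39·55 = 1.
Scaling by 330 gives the particular solution (x, y) = (-5280, 18150).
The general solution is x = -5280 + 39k, y = 18150 − 134k; taking k = 136 gives the smaller pair x = 24, y = -74.
Indeed 536·24 + 156·(-74) = 12864 − 11544 = 1320.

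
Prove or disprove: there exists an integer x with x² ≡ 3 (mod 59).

x = 48

Take x = 48. Then 48² = 2304 = 39·59 + 3, so 48² ≡ 3 (mod 59).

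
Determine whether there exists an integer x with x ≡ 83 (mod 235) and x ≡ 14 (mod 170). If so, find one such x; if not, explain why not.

There is no such integer.

Both moduli are multiples of 5 = gcd(235, 170), so any solution would satisfy x ≡ 83 and x ≡ 14 modulo 5 simultaneously.
These are incompatible: 83 − 14 = 69 is not divisible by 5.
Hence the system has no solution.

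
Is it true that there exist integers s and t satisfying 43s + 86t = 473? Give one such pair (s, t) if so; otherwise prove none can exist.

s = 1, t = 5

Every value of 43s + 86t is a multiple of gcd(43, 86) = 43; since 43 ∣ 473, solutions exist.
Dividing through by 43 reduces the equation to 1s + 2t = 11.
With a unit coefficient on s, (s, t) = (11, 0) is an immediate solution.
Subtracting 5·2 from s and adding 5·1 to t gives the tidier solution (1, 5).
Indeed 43·1 + 86·5 = 43 + 430 = 473.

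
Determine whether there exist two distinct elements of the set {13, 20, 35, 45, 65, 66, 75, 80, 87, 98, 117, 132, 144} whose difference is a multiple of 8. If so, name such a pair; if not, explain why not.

Reduce each element mod 8: 13↦5, 20↦4, 35↦3, 45↦5, 65↦1, 66↦2, 75↦3, 80↦0, 87↦7, 98↦2, 117↦5, 132↦4, 144↦0. The residue 5 repeats (at 13 and 45), and 45 − 13 = 32 = 4·8.

13 and 45 are such a pair.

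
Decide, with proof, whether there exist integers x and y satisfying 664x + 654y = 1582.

x = 289, y = -291

Since gcd(664, 654) = 2 and 1582 = 2·791, Bézout's identity guarantees a solution.
Dividing through by 2 reduces the equation to 332x + 327y = 791.
Run the Euclidean algorithm on 332 and 327: 332 = 1·327 + 5, 327 = 65·5 + 2, 5 = 2·2 + 1, 2 = 2·1 + 0.
Back-substituting, 1 = 5 − 2·2 = 5 − 2·(327 − 65·5) = −2·327 + 131·5 = −2·327 + 131·(332 − 1·327) = 131·332 − 133·327; that is, 332·131 + 327·(-133) = 1.
Multiplying through by 791: x = 131·791 = 103621, y = (-133)·791 = -105203 is a solution.
Shifting by a multiple of (327, −332) keeps it a solution: x = 103621 − 316·327 = 289, y = -105203 + 316·332 = -291.
Indeed 664·289 + 654·(-291) = 191896 − 190314 = 1582.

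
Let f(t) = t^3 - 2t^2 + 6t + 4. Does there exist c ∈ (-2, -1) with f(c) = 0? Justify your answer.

f(-2) = -24 and f(-1) = -5, both negative.
f'(t) = 3t^2 - 4t + 6 has discriminant (-4)² − 4·3·6 = -56 < 0, so f' has no real roots and is positive for every real t.
So f is strictly increasing; between -2 and -1 its values lie between f(-2) = -24 and f(-1) = -5, all negative. Therefore f has no root in (-2, -1).

No.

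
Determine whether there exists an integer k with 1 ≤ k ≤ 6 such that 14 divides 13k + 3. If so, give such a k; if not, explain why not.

k = 3

k = 3 works, since 13·3 + 3 = 42 = 3·14.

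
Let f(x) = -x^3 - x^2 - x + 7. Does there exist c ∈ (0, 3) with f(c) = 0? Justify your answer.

Yes, such a c exists.

f(0) = 7 and f(3) = -32, which have opposite signs.
As a polynomial, f is continuous on every closed interval.
The Intermediate Value Theorem then guarantees some c ∈ (0, 3) with f(c) = 0.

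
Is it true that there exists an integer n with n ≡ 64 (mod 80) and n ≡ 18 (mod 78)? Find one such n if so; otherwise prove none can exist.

n = 1344

The moduli are not coprime: gcd(80, 78) = 2. Compatibility requires 2 ∣ (18 − 64) = -46, which holds, so solutions exist.
Write n = 64 + 80t. Then 80t ≡ 18 − 64 ≡ 32 (mod 78); dividing through by 2 gives 40t ≡ 16 (mod 39).
40 ≡ 1 (mod 39), so this reads 1t ≡ 16 (mod 39). So t ≡ 16 (mod 39).
Then n = 64 + 80·16 = 1344.
Indeed 1344 ≡ 64 (mod 80) and 1344 ≡ 18 (mod 78).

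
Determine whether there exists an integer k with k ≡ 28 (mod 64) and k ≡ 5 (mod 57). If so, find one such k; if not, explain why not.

The moduli 64 and 57 are coprime, so by the Chinese Remainder Theorem a unique solution modulo 3648 exists.
Any solution of the first congruence is k = 28 + 64t; substituting into the second, 64t ≡ 5 − 28 ≡ 34 (mod 57).
64 ≡ 7 (mod 57), so this reads 7t ≡ 34 (mod 57). Note 7·49 = 343 ≡ 1 (mod 57) (as 343 − 1 = 6·57), so 7⁻¹ ≡ 49.
Therefore t ≡ 49·34 = 1666 ≡ 13 (mod 57).
With t = 13: k = 28 + 64·13 = 860.
Indeed 860 ≡ 28 (mod 64) and 860 ≡ 5 (mod 57).

k = 860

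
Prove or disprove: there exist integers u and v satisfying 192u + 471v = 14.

There are no such integers.

Both 192 and 471 are divisible by gcd(192, 471) = 3, hence so is any combination 192u + 471v.
But 14 = 3·4 + 2, so 3 ∤ 14.
So the equation is unsolvable over ℤ.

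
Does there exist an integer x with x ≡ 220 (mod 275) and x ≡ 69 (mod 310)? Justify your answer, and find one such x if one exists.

Reduce both congruences modulo 5, which divides 275 and 310: they say x ≡ 220 (mod 5) and x ≡ 69 (mod 5).
However 220 ≡ 0 and 69 ≡ 4 (mod 5), and 0 ≠ 4.
Therefore no such x exists.

No, no such integer exists.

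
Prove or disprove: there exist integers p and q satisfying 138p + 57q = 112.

There are no such integers.

Both 138 and 57 are divisible by gcd(138, 57) = 3, hence so is any combination 138p + 57q.
But 112 is not a multiple of 3 (it leaves remainder 1).
Hence no integers p, q satisfy the equation.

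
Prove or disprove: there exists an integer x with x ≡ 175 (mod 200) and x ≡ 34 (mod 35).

Both moduli are multiples of 5 = gcd(200, 35), so any solution would satisfy x ≡ 175 and x ≡ 34 modulo 5 simultaneously.
These are incompatible: 175 − 34 = 141 is not divisible by 5.
Hence the system has no solution.

There is no such integer.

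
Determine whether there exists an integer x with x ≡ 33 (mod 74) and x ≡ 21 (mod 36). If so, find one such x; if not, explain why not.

x = 921

The moduli are not coprime: gcd(74, 36) = 2. Compatibility requires 2 ∣ (21 − 33) = -12, which holds, so solutions exist.
Write x = 33 + 74t. Then 74t ≡ 21 − 33 ≡ 24 (mod 36); dividing through by 2 gives 37t ≡ 12 (mod 18).
37 ≡ 1 (mod 18), so this reads 1t ≡ 12 (mod 18). So t ≡ 12 (mod 18).
Then x = 33 + 74·12 = 921.
Indeed 921 ≡ 33 (mod 74) and 921 ≡ 21 (mod 36).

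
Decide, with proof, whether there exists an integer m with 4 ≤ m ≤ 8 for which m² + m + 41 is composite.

The values for m = 4, 5, …, 8 are 61, 71, 83, 97, 113, and each of these is prime.
So no value in the range makes the expression composite.

No such integer m in that range exists.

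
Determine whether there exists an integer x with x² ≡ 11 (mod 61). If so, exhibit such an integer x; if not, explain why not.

No, no such integer exists.

Apply Euler's criterion with the prime 61: 11 is a quadratic residue iff 11^30 ≡ 1 (mod 61), and a non-residue iff it is ≡ −1.
Repeated squaring mod 61: 11^2 = 121 ≡ 60; 11^4 ≡ 60² = 3600 ≡ 1; 11^8 ≡ 1² = 1 ≡ 1; 11^16 ≡ 1² = 1 ≡ 1.
Since 30 = 16 + 8 + 4 + 2, 11^30 ≡ 1 · 1 · 1 · 60; multiplying out mod 61: 1·1 = 1 ≡ 1, then 1·1 = 1 ≡ 1, then 1·60 = 60 ≡ 60. Thus 11^30 ≡ 60 ≡ −1 (mod 61).
By Euler's criterion 11 is a quadratic non-residue mod 61: no x satisfies x² ≡ 11 (mod 61).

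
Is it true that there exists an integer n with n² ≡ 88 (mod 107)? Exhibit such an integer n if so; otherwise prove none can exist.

Apply Euler's criterion with the prime 107: 88 is a quadratic residue iff 88^53 ≡ 1 (mod 107), and a non-residue iff it is ≡ −1.
Repeated squaring mod 107: 88^2 = 7744 ≡ 40; 88^4 ≡ 40² = 1600 ≡ 102; 88^8 ≡ 102² = 10404 ≡ 25; 88^16 ≡ 25² = 625 ≡ 90; 88^32 ≡ 90² = 8100 ≡ 75.
Since 53 = 32 + 16 + 4 + 1, 88^53 ≡ 75 · 90 · 102 · 88; multiplying out mod 107: 75·90 = 6750 ≡ 9, then 9·102 = 918 ≡ 62, then 62·88 = 5456 ≡ 106. Thus 88^53 ≡ 106 ≡ −1 (mod 107).
The value −1 means 88 is a non-residue modulo 107, so n² ≡ 88 (mod 107) is impossible.

There is no such integer.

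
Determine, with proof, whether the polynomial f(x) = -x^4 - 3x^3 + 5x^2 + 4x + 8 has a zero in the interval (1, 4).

f(1) = 13 and f(4) = -344, which have opposite signs.
As a polynomial, f is continuous on every closed interval.
By the Intermediate Value Theorem f must vanish at some point of (1, 4).

Yes, f has a root in the interval.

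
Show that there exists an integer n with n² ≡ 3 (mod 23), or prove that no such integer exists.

n = 16 works: 16² = 256, and 256 − 3 = 253 = 11·23.

n = 16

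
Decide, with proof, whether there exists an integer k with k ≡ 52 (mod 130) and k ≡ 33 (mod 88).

There is no such integer.

Both moduli are multiples of 2 = gcd(130, 88), so any solution would satisfy k ≡ 52 and k ≡ 33 modulo 2 simultaneously.
These are incompatible: 52 − 33 = 19 is not divisible by 2.
So no integer satisfies both congruences.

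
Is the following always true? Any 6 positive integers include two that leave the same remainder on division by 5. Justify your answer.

Each integer lies in one of the 5 residue classes modulo 5.
Placing 6 integers into 5 classes, some class receives at least two — say a and b.
That is, a and b leave the same remainder on division by 5, as claimed.

True.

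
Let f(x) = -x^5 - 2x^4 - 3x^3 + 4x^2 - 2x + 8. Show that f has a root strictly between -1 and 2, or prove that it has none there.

Yes, f has a root in the interval.

f(-1) = 16 and f(2) = -68, which have opposite signs.
As a polynomial, f is continuous on every closed interval.
By the Intermediate Value Theorem f must vanish at some point of (-1, 2).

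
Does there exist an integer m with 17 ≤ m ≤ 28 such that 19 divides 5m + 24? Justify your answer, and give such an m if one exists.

m = 18

m = 18 works, since 5·18 + 24 = 114 = 6·19.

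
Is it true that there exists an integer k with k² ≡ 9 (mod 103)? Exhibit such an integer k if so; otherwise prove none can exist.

Take k = 3. Then 3² = 9, and since 0 ≤ 9 < 103 this is already reduced: 3² ≡ 9 (mod 103).

k = 3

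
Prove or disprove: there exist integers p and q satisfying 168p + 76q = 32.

p = 2, q = -4

Since gcd(168, 76) = 4 and 32 = 4·8, Bézout's identity guarantees a solution.
Dividing through by 4 reduces the equation to 42p + 19q = 8.
Run the Euclidean algorithm on 42 and 19: 42 = 2·19 + 4, 19 = 4·4 + 3, 4 = 1·3 + 1, 3 = 3·1 + 0.
Working back up the chain: 1 = 4 − 1·3 = 4 − (19 − 4·4) = −19 + 5·4 = −19 + 5·(42 − 2·19) = 5·42 − 11·19. So 42·5 + 19·(-11) = 1.
Multiplying through by 8: p = 5·8 = 40, q = (-11)·8 = -88 is a solution.
Shifting by a multiple of (19, −42) keeps it a solution: p = 40 − 2·19 = 2, q = -88 + 2·42 = -4.
Indeed 168·2 + 76·(-4) = 336 − 304 = 32.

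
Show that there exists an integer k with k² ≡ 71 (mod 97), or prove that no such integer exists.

97 is prime, so by Euler's criterion 71 is a square mod 97 iff 71^((97−1)/2) = 71^48 ≡ 1 (mod 97).
Squaring successively (mod 97): 71^2 = 5041 ≡ 94; 71^4 ≡ 94² = 8836 ≡ 9; 71^8 ≡ 9² = 81 ≡ 81; 71^16 ≡ 81² = 6561 ≡ 62; 71^32 ≡ 62² = 3844 ≡ 61.
Since 48 = 32 + 16, 71^48 ≡ 61 · 62; multiplying out mod 97: 61·62 = 3782 ≡ 96. Thus 71^48 ≡ 96 ≡ −1 (mod 97).
By Euler's criterion 71 is a quadratic non-residue mod 97: no k satisfies k² ≡ 71 (mod 97).

No such integer exists.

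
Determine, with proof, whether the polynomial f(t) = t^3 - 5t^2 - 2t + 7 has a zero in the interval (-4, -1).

Yes, f has a root in the interval.

f(-4) = -129 and f(-1) = 3, which have opposite signs.
Since f is a polynomial it is continuous on [-4, -1].
By the Intermediate Value Theorem, f takes the value 0 somewhere in the open interval.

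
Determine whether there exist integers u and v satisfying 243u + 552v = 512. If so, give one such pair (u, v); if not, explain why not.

There are no such integers.

Any value of 243u + 552v is a multiple of gcd(243, 552) = 3.
However 512 leaves remainder 2 on division by 3.
So the equation is unsolvable over ℤ.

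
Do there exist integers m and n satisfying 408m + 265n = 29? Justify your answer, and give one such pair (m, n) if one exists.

m = 28, n = -43

Since gcd(408, 265) = 1, every integer is an integer combination of 408 and 265.
Dividing repeatedly: 408 = 1·265 + 143, 265 = 1·143 + 122, 143 = 1·122 + 21, 122 = 5·21 + 17, 21 = 1·17 + 4, 17 = 4·4 + 1, 4 = 4·1 + 0.
Unwinding: 1 = 17 − 4·4 = 17 − 4·(21 − 1·17) = −4·21 + 5·17 = −4·21 + 5·(122 − 5·21) = 5·122 − 29·21 = 5·122 − 29·(143 − 1·122) = −29·143 + 34·122 = −29·143 + 34·(265 − 1·143) = 34·265 − 63·143 = 34·265 − 63·(408 − 1·265) = −63·408 + 97·265, i.e. 408·(-63) + 265·97 = 1.
Times 29: 408·(-1827) + 265·2813 = 29, so (-1827, 2813) solves it.
Shifting by a multiple of (265, −408) keeps it a solution: m = -1827 + 7·265 = 28, n = 2813 − 7·408 = -43.
Indeed 408·28 + 265·(-43) = 11424 − 11395 = 29.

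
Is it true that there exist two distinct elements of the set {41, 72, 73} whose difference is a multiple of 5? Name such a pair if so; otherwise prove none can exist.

No, no such pair exists.

Residues mod 5: 41↦1, 72↦2, 73↦3.
No residue repeats among the 3 elements, so no pair has difference ≡ 0 (mod 5).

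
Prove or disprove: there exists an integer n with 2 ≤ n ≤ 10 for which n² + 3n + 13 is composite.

At n = 9: 9² + 3·9 + 13 = 121 = 11·11, which is composite.

n = 9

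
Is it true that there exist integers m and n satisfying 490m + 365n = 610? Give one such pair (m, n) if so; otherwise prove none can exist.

gcd(490, 365) = 5, and 5 divides 610, so integer solutions exist.
Dividing through by 5 reduces the equation to 98m + 73n = 122.
Euclidean algorithm: 98 = 1·73 + 25, 73 = 2·25 + 23, 25 = 1·23 + 2, 23 = 11·2 + 1, 2 = 2·1 + 0.
Unwinding: 1 = 23 − 11·2 = 23 − 11·(25 − 1·23) = −11·25 + 12·23 = −11·25 + 12·(73 − 2·25) = 12·73 − 35·25 = 12·73 − 35·(98 − 1·73) = −35·98 + 47·73, i.e. 98·(-35) + 73·47 = 1.
Scaling by 122 gives the particular solution (m, n) = (-4270, 5734).
Adding 59·73 to m and subtracting 59·98 from n gives the tidier solution (37, -48).
Indeed 490·37 + 365·(-48) = 18130 − 17520 = 610.

m = 37, n = -48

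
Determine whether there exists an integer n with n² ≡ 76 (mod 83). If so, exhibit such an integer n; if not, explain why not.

83 is prime, so by Euler's criterion 76 is a square mod 83 iff 76^((83−1)/2) = 76^41 ≡ 1 (mod 83).
Repeated squaring mod 83: 76^2 = 5776 ≡ 49; 76^4 ≡ 49² = 2401 ≡ 77; 76^8 ≡ 77² = 5929 ≡ 36; 76^16 ≡ 36² = 1296 ≡ 51; 76^32 ≡ 51² = 2601 ≡ 28.
Since 41 = 32 + 8 + 1, 76^41 ≡ 28 · 36 · 76; multiplying out mod 83: 28·36 = 1008 ≡ 12, then 12·76 = 912 ≡ 82. Thus 76^41 ≡ 82 ≡ −1 (mod 83).
By Euler's criterion 76 is a quadratic non-residue mod 83: no n satisfies n² ≡ 76 (mod 83).

There is no such integer.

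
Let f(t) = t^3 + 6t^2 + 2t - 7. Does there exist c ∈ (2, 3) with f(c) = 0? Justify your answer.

f(2) = 29 and f(3) = 80, both positive, so a sign-change argument is unavailable; we show f keeps this sign on the whole interval.
Shift to the endpoint 2: with t = 2 + u (0 < u < 1), one computes f(2 + u) = u^3 + 12u^2 + 38u + 29.
The nonzero coefficients here are all positive, so for u > 0 every term is positive (or zero), and the constant term 29 is strictly positive.
Therefore f(t) > 0 throughout (2, 3), and f has no zero there.

f has no root in that interval.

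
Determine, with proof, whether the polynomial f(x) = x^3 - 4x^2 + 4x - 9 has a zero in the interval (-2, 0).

f has no root in that interval.

The endpoint values f(-2) = -41 and f(0) = -9 are both negative. Claim: f(x) < 0 for every x in (-2, 0).
Substitute x = −u, where 0 < u < 2 on the interval. Expanding, f(−u) = -u^3 - 4u^2 - 4u - 9.
All 4 nonzero coefficients of this polynomial in u are negative; hence for u > 0 the value is a sum of negative terms (the constant -9 among them).
So f is strictly negative on (-2, 0); no root exists in the interval.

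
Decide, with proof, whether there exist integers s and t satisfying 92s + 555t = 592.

Since gcd(92, 555) = 1, every integer is an integer combination of 92 and 555.
Euclidean algorithm: 555 = 6·92 + 3, 92 = 30·3 + 2, 3 = 1·2 + 1, 2 = 2·1 + 0.
Unwinding: 1 = 3 − 1·2 = 3 − (92 − 30·3) = −92 + 31·3 = −92 + 31·(555 − 6·92) = 31·555 − 187·92, i.e. 92·(-187) + 555·31 = 1.
Times 592: 92·(-110704) + 555·18352 = 592, so (-110704, 18352) solves it.
Shifting by a multiple of (555, −92) keeps it a solution: s = -110704 + 200·555 = 296, t = 18352 − 200·92 = -48.
Check: 92·296 + 555·(-48) = 27232 − 26640 = 592. ✓

s = 296, t = -48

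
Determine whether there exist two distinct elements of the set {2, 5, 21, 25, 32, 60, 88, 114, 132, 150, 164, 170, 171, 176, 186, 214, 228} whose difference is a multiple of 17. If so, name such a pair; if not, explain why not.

Two integers differ by a multiple of 17 exactly when they have the same residue mod 17. The residues are 2↦2, 5↦5, 21↦4, 25↦8, 32↦15, 60↦9, 88↦3, 114↦12, 132↦13, 150↦14, 164↦11, 170↦0, 171↦1, 176↦6, 186↦16, 214↦10, 228↦7.
These 17 residues are pairwise different, hence no difference of two elements is divisible by 17.

No such pair exists.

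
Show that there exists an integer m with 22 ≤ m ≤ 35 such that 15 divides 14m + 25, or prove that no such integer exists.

For m = 22, 23, 24 the values 333, 347, 361 are not multiples of 15. Try m = 25: 14·25 + 25 = 375 = 25·15, which is divisible by 15.

m = 25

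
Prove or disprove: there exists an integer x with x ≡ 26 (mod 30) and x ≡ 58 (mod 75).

No, no such integer exists.

Reduce both congruences modulo 15, which divides 30 and 75: they say x ≡ 26 (mod 15) and x ≡ 58 (mod 15).
But 26 mod 15 = 11 while 58 mod 15 = 13, a contradiction.
Therefore no such x exists.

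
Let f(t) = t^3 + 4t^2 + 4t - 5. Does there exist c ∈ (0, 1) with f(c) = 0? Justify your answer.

Yes, such a c exists.

f(0) = -5 and f(1) = 4, which have opposite signs.
f is continuous everywhere (it is a polynomial), in particular on [0, 1].
By the Intermediate Value Theorem f must vanish at some point of (0, 1).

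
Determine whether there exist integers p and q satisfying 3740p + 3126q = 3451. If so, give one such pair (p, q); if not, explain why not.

Any value of 3740p + 3126q is a multiple of gcd(3740, 3126) = 2.
However 3451 leaves remainder 1 on division by 2.
Hence no integers p, q satisfy the equation.

There are no such integers.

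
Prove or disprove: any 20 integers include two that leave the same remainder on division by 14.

There are exactly 14 possible remainders on division by 14.
Placing 20 integers into 14 classes, some class receives at least two — say a and b.
That is, a and b leave the same remainder on division by 14, as claimed.

Yes.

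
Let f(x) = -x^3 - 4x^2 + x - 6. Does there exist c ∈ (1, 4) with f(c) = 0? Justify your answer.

f(1) = -10 and f(4) = -130, both negative, so a sign-change argument is unavailable; we show f keeps this sign on the whole interval.
Shift to the endpoint 1: with x = 1 + u (0 < u < 3), one computes f(1 + u) = -u^3 - 7u^2 - 10u - 10.
The nonzero coefficients here are all negative, so for u > 0 every term is negative (or zero), and the constant term -10 is strictly negative.
So f is strictly negative on (1, 4); no root exists in the interval.

No.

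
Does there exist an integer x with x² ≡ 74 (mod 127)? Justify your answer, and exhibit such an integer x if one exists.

x = 57

x = 57 works: 57² = 3249, and 3249 − 74 = 3175 = 25·127.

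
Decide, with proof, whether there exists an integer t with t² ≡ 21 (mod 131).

Take t = 105. Then 105² = 11025 = 84·131 + 21, so 105² ≡ 21 (mod 131).

t = 105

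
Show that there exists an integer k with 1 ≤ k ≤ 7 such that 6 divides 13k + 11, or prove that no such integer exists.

k = 1

Try k = 1: 13·1 + 11 = 24 = 4·6, which is divisible by 6.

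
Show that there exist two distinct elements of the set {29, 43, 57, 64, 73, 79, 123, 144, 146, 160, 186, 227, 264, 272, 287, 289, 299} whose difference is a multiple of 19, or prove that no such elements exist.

Residues mod 19: 29↦10, 43↦5, 57↦0, 64↦7, 73↦16, 79↦3, 123↦9, 144↦11, 146↦13, 160↦8, 186↦15, 227↦18, 264↦17, 272↦6, 287↦2, 289↦4, 299↦14.
These 17 residues are pairwise different, hence no difference of two elements is divisible by 19.

No such pair exists.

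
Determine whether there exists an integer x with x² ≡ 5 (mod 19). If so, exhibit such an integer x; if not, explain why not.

x = 10 works: 10² = 100, and 100 − 5 = 95 = 5·19.

x = 10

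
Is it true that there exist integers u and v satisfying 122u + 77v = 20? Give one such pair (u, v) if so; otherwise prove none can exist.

Since gcd(122, 77) = 1, every integer is an integer combination of 122 and 77.
Euclidean algorithm: 122 = 1·77 + 45, 77 = 1·45 + 32, 45 = 1·32 + 13, 32 = 2·13 + 6, 13 = 2·6 + 1, 6 = 6·1 + 0.
Working back up the chain: 1 = 13 − 2·6 = 13 − 2·(32 − 2·13) = −2·32 + 5·13 = −2·32 + 5·(45 − 1·32) = 5·45 − 7·32 = 5·45 − 7·(77 − 1·45) = −7·77 + 12·45 = −7·77 + 12·(122 − 1·77) = 12·122 − 19·77. So 122·12 + 77·(-19) = 1.
Multiplying through by 20: u = 12·20 = 240, v = (-19)·20 = -380 is a solution.
Subtracting 3·77 from u and adding 3·122 to v gives the tidier solution (9, -14).
Check: 122·9 + 77·(-14) = 1098 − 1078 = 20. ✓

u = 9, v = -14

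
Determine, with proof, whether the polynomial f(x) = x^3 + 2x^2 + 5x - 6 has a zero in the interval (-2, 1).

f(-2) = -16 and f(1) = 2, which have opposite signs.
Since f is a polynomial it is continuous on [-2, 1].
By the Intermediate Value Theorem, f takes the value 0 somewhere in the open interval.

Yes, f has a root in the interval.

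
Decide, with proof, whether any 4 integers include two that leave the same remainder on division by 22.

No, the set {82, 83, 84, 85} is a counterexample.

Take the 4 consecutive integers 82, 83, 84, 85: their residues mod 22 are all distinct because 4 ≤ 22.
So no two of them leave the same remainder on division by 22; the claim fails for this set.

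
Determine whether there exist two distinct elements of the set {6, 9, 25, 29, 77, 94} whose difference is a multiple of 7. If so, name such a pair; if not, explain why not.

No such pair exists.

Reduce each element modulo 7: 6↦6, 9↦2, 25↦4, 29↦1, 77↦0, 94↦3.
These 6 residues are pairwise different, hence no difference of two elements is divisible by 7.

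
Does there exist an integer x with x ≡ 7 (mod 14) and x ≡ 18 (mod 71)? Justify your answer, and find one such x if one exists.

The moduli 14 and 71 are coprime, so by the Chinese Remainder Theorem a unique solution modulo 994 exists.
Any solution of the first congruence is x = 7 + 14t; substituting into the second, 14t ≡ 18 − 7 ≡ 11 (mod 71).
Note 14·66 = 924 ≡ 1 (mod 71) (as 924 − 1 = 13·71), so 14⁻¹ ≡ 66.
Therefore t ≡ 66·11 = 726 ≡ 16 (mod 71).
With t = 16: x = 7 + 14·16 = 231.
Verify: 231 = 16·14 + 7 and 231 = 3·71 + 18. ✓

x = 231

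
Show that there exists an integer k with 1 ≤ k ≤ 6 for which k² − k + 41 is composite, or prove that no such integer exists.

There is no such integer k in that range.

The values for k = 1, 2, …, 6 are 41, 43, 47, 53, 61, 71, and each of these is prime.
So no value in the range makes the expression composite.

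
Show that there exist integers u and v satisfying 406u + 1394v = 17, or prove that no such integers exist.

Both 406 and 1394 are divisible by gcd(406, 1394) = 2, hence so is any combination 406u + 1394v.
But 17 = 2·8 + 1, so 2 ∤ 17.
So the equation is unsolvable over ℤ.

No such integers exist.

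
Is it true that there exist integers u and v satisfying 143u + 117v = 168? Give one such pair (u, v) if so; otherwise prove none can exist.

No such integers exist.

gcd(143, 117) = 13, so every integer of the form 143u + 117v is a multiple of 13.
But 168 = 13·12 + 12, so 13 ∤ 168.
So the equation is unsolvable over ℤ.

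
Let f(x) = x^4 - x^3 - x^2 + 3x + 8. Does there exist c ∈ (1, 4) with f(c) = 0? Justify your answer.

No.

The endpoint values f(1) = 10 and f(4) = 196 are both positive. Claim: f(x) > 0 for every x in (1, 4).
Substitute x = 1 + u, where 0 < u < 3 on the interval. Expanding, f(1 + u) = u^4 + 3u^3 + 2u^2 + 2u + 10.
All 5 nonzero coefficients of this polynomial in u are positive; hence for u > 0 the value is a sum of positive terms (the constant 10 among them).
So f is strictly positive on (1, 4); no root exists in the interval.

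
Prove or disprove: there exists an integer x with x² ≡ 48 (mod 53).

Apply Euler's criterion with the prime 53: 48 is a quadratic residue iff 48^26 ≡ 1 (mod 53), and a non-residue iff it is ≡ −1.
Repeated squaring mod 53: 48^2 = 2304 ≡ 25; 48^4 ≡ 25² = 625 ≡ 42; 48^8 ≡ 42² = 1764 ≡ 15; 48^16 ≡ 15² = 225 ≡ 13.
Since 26 = 16 + 8 + 2, 48^26 ≡ 13 · 15 · 25; multiplying out mod 53: 13·15 = 195 ≡ 36, then 36·25 = 900 ≡ 52. Thus 48^26 ≡ 52 ≡ −1 (mod 53).
By Euler's criterion 48 is a quadratic non-residue mod 53: no x satisfies x² ≡ 48 (mod 53).

No, no such integer exists.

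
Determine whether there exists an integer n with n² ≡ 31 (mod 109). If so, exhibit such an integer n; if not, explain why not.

n = 85

Take n = 85. Then 85² = 7225 = 66·109 + 31, so 85² ≡ 31 (mod 109).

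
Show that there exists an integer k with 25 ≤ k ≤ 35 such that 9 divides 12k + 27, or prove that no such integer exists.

Scanning upward from k = 25 gives 327, 339, none divisible by 9. Try k = 27: 12·27 + 27 = 351 = 39·9, which is divisible by 9.

k = 27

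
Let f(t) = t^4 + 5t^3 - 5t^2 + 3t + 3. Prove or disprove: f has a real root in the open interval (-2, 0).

Yes, f has a root in the interval.

f(-2) = -47 and f(0) = 3, which have opposite signs.
f is continuous everywhere (it is a polynomial), in particular on [-2, 0].
By the Intermediate Value Theorem f must vanish at some point of (-2, 0).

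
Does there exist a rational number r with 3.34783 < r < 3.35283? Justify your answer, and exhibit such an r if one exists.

r = 67/20

Scale by 20: the interval becomes (66.95660, 67.05660), which contains the integer 67.
Dividing back, 3.34783 < 67/20 < 3.35283, and 67/20 is rational.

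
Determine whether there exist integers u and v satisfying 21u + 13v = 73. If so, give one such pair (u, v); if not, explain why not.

u = 1, v = 4

Since gcd(21, 13) = 1, every integer is an integer combination of 21 and 13.
Dividing repeatedly: 21 = 1·13 + 8, 13 = 1·8 + 5, 8 = 1·5 + 3, 5 = 1·3 + 2, 3 = 1·2 + 1, 2 = 2·1 + 0.
Back-substituting, 1 = 3 − 1·2 = 3 − (5 − 1·3) = −5 + 2·3 = −5 + 2·(8 − 1·5) = 2·8 − 3·5 = 2·8 − 3·(13 − 1·8) = −3·13 + 5·8 = −3·13 + 5·(21 − 1·13) = 5·21 − 8·13; that is, 21·5 + 13·(-8) = 1.
Times 73: 21·365 + 13·(-584) = 73, so (365, -584) solves it.
Subtracting 28·13 from u and adding 28·21 to v gives the tidier solution (1, 4).
Check: 21·1 + 13·4 = 21 + 52 = 73. ✓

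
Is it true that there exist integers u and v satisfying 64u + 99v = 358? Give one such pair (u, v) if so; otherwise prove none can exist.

Since gcd(64, 99) = 1, every integer is an integer combination of 64 and 99.
Run the Euclidean algorithm on 99 and 64: 99 = 1·64 + 35, 64 = 1·35 + 29, 35 = 1·29 + 6, 29 = 4·6 + 5, 6 = 1·5 + 1, 5 = 5·1 + 0.
Working back up the chain: 1 = 6 − 1·5 = 6 − (29 − 4·6) = −29 + 5·6 = −29 + 5·(35 − 1·29) = 5·35 − 6·29 = 5·35 − 6·(64 − 1·35) = −6·64 + 11·35 = −6·64 + 11·(99 − 1·64) = 11·99 − 17·64. So 64·(-17) + 99·11 = 1.
Times 358: 64·(-6086) + 99·3938 = 358, so (-6086, 3938) solves it.
Shifting by a multiple of (99, −64) keeps it a solution: u = -6086 + 62·99 = 52, v = 3938 − 62·64 = -30.
Indeed 64·52 + 99·(-30) = 3328 − 2970 = 358.

u = 52, v = -30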